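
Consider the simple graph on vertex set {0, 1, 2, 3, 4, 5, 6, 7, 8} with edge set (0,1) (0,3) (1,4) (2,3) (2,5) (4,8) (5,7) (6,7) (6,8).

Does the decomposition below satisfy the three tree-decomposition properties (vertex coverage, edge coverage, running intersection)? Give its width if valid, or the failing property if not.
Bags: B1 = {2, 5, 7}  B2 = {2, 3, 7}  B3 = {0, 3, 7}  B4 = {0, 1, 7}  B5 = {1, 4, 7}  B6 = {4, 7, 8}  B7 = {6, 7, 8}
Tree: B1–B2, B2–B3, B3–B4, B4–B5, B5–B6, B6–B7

Yes; width 2.

Checking the three conditions: (i) the bags cover all of {0, 1, 2, 3, 4, 5, 6, 7, 8}; (ii) for each edge, some bag contains both endpoints; (iii) the bags containing any fixed vertex form a subtree. All hold, so the decomposition is valid with width 3 − 1 = 2.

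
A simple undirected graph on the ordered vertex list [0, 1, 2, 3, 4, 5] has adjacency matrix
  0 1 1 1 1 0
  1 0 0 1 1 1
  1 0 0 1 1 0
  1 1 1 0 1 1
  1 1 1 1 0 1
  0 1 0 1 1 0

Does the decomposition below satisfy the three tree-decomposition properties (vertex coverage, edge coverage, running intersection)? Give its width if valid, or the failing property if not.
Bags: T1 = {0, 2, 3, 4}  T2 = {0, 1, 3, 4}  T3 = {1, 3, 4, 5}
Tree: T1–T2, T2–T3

Checking the three conditions: (i) the bags cover all of {0, 1, 2, 3, 4, 5}; (ii) for each edge, some bag contains both endpoints; (iii) the bags containing any fixed vertex form a subtree. All hold, so the decomposition is valid with width 4 − 1 = 3.

Yes; width 3.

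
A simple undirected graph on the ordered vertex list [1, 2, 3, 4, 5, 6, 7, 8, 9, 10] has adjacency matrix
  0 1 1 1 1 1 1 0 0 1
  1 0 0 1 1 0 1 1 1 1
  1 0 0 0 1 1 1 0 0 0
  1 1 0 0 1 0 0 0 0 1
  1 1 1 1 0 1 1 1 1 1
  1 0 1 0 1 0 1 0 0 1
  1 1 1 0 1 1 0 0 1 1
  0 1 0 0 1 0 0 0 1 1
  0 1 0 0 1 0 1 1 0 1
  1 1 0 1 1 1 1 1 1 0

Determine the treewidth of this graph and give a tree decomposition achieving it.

The largest bag has 5 vertices, giving width 4; this decomposition certifies tw(G) ≤ 4. Conversely, {2, 5, 8, 9, 10} is a clique of size 5, and the vertices of any clique must share a bag in every tree decomposition; so some bag has ≥ 5 vertices and tw(G) ≥ 4. Therefore the treewidth is 4.

Treewidth 4.
Bags: B1 = {1, 2, 5, 7, 10}  B2 = {1, 2, 4, 5, 10}  B3 = {1, 5, 6, 7, 10}  B4 = {2, 5, 7, 9, 10}  B5 = {2, 5, 8, 9, 10}  B6 = {1, 3, 5, 6, 7}
Tree: B1–B2, B1–B3, B1–B4, B4–B5, B3–B6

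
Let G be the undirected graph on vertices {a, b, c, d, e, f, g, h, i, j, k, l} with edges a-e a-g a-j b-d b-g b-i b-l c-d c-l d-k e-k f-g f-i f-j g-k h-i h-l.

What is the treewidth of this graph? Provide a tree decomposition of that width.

Treewidth 3.
One such decomposition:
Bags: B1 = {c, h, i, l}  B2 = {b, c, i, l}  B3 = {b, c, d, i}  B4 = {b, d, f, i}  B5 = {b, d, f, g}  B6 = {d, f, g, k}  B7 = {f, g, j, k}  B8 = {a, g, j, k}  B9 = {a, e, j, k}
Tree: B1–B2, B2–B3, B3–B4, B4–B5, B5–B6, B6–B7, B7–B8, B8–B9

Each bag holds 4 vertices, so the decomposition has width 3, which upper-bounds the treewidth. For the lower bound: the 4 vertex sets {c,h,l}, {i}, {b}, {d,f,g,k} are disjoint, each induces a connected subgraph, and every pair is joined by at least one edge of G. Contracting each set to a single vertex therefore yields K_{4} as a minor, and since treewidth is minor-monotone, tw(G) ≥ tw(K_{4}) = 3. Combining the bounds, tw(G) = 3.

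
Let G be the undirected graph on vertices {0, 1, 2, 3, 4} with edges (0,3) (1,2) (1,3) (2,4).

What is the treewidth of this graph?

1

A width-1 tree decomposition is:
Bags: B1 = {0, 3}  B2 = {1, 3}  B3 = {1, 2}  B4 = {2, 4}
Tree: B1–B2, B2–B3, B3–B4
Every bag has size at most 2, so the width is 2 − 1 = 1 and tw(G) ≤ 1. Since G has at least one edge (e.g. 0–3), it is not an edgeless graph, so tw(G) ≥ 1. Therefore the treewidth is 1.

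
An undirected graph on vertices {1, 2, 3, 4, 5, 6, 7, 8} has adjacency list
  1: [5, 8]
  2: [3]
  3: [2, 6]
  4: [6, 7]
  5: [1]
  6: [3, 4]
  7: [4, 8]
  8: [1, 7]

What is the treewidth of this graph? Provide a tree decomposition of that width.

Treewidth 1.
One such decomposition:
Bags: B1 = {2, 3}  B2 = {3, 6}  B3 = {4, 6}  B4 = {4, 7}  B5 = {7, 8}  B6 = {1, 8}  B7 = {1, 5}
Tree: B1–B2, B2–B3, B3–B4, B4–B5, B5–B6, B6–B7

The largest bag has 2 vertices, giving width 1; this decomposition certifies tw(G) ≤ 1. Any graph with an edge has treewidth ≥ 1, and G has the edge 2–3. Combining the bounds, tw(G) = 1.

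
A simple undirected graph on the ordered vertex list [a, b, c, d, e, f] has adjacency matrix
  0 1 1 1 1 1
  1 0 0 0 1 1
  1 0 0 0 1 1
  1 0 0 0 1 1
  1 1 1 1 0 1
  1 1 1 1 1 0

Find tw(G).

3

A width-3 tree decomposition is:
Bags: B1 = {a, b, e, f}  B2 = {a, c, e, f}  B3 = {a, d, e, f}
Tree: B1–B2, B1–B3
Every bag has size at most 4, so the width is 4 − 1 = 3 and tw(G) ≤ 3. Conversely, {a, d, e, f} is a clique of size 4, and the vertices of any clique must share a bag in every tree decomposition; so some bag has ≥ 4 vertices and tw(G) ≥ 3. Combining the bounds, tw(G) = 3.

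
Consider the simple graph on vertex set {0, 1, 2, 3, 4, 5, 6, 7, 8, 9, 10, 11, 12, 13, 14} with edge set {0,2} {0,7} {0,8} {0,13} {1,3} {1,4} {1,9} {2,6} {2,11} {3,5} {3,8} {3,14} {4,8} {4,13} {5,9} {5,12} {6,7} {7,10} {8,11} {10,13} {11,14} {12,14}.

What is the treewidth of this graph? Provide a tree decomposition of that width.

The largest bag has 4 vertices, giving width 3; this decomposition certifies tw(G) ≤ 3. For the lower bound: the 4 vertex sets {5,9,12}, {1}, {3}, {4,8,11,14} are disjoint, each induces a connected subgraph, and every pair is joined by at least one edge of G. Contracting each set to a single vertex therefore yields K_{4} as a minor, and since treewidth is minor-monotone, tw(G) ≥ tw(K_{4}) = 3. Combining the bounds, tw(G) = 3.

Treewidth 3.
Bags: B1 = {1, 5, 9, 12}  B2 = {1, 3, 5, 12}  B3 = {1, 3, 12, 14}  B4 = {1, 3, 4, 14}  B5 = {3, 4, 8, 14}  B6 = {4, 8, 11, 14}  B7 = {4, 8, 11, 13}  B8 = {0, 8, 11, 13}  B9 = {0, 2, 11, 13}  B10 = {0, 2, 10, 13}  B11 = {0, 2, 7, 10}  B12 = {2, 6, 7, 10}
Tree: B1–B2, B2–B3, B3–B4, B4–B5, B5–B6, B6–B7, B7–B8, B8–B9, B9–B10, B10–B11, B11–B12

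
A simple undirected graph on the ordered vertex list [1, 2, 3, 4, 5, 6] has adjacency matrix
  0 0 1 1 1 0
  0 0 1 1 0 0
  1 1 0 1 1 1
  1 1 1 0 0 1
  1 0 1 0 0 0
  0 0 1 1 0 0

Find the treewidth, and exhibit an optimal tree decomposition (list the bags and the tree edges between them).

Treewidth 2.
One such decomposition:
Bags: B1 = {2, 3, 4}  B2 = {1, 3, 4}  B3 = {3, 4, 6}  B4 = {1, 3, 5}
Tree: B1–B2, B2–B3, B2–B4

Every bag has size at most 3, so the width is 3 − 1 = 2 and tw(G) ≤ 2. On the other hand G contains the 3-clique {1, 3, 4}. A clique must lie in a single bag of any decomposition, so no decomposition can have width below 2. The upper and lower bounds meet at 2, so that is the treewidth.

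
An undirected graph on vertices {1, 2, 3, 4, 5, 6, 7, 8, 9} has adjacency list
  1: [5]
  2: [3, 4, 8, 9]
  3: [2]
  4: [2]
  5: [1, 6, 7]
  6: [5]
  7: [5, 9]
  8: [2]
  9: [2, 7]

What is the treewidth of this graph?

A width-1 tree decomposition is:
Bags: B1 = {2, 9}  B2 = {7, 9}  B3 = {5, 7}  B4 = {5, 6}  B5 = {2, 4}  B6 = {2, 3}  B7 = {2, 8}  B8 = {1, 5}
Tree: B1–B2, B2–B3, B3–B4, B1–B5, B1–B6, B6–B7, B3–B8
The largest bag has 2 vertices, giving width 1; this decomposition certifies tw(G) ≤ 1. Since G has at least one edge (e.g. 2–9), it is not an edgeless graph, so tw(G) ≥ 1. The upper and lower bounds meet at 1, so that is the treewidth.

1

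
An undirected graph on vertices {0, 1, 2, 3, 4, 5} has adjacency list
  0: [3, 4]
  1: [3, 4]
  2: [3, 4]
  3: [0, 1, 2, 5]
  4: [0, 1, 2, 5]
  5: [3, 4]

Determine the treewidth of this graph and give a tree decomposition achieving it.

Treewidth 2.
One such decomposition:
Bags: B1 = {2, 3, 4}  B2 = {0, 3, 4}  B3 = {3, 4, 5}  B4 = {1, 3, 4}
Tree: B1–B2, B2–B3, B3–B4

The largest bag has 3 vertices, giving width 2; this decomposition certifies tw(G) ≤ 2. For the lower bound, G contains the cycle 2–4–0–3–2, so G is not a forest; only forests have treewidth ≤ 1, hence tw(G) ≥ 2. Combining the bounds, tw(G) = 2.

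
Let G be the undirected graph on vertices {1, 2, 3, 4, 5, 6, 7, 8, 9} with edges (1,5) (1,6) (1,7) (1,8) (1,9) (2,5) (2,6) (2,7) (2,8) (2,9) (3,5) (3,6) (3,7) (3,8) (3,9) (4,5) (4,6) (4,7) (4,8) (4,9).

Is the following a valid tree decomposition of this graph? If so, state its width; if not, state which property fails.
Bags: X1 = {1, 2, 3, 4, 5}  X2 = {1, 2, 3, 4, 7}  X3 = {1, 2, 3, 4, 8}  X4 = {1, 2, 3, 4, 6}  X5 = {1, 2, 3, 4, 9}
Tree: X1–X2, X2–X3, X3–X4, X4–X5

Yes; width 4.

Every vertex of G appears in some bag (union = {1, 2, 3, 4, 5, 6, 7, 8, 9}); every edge is covered by a bag; and for each vertex v the set of bags containing v is connected in the bag tree. The decomposition is therefore valid. The largest bag has 5 vertices, so the width is 4.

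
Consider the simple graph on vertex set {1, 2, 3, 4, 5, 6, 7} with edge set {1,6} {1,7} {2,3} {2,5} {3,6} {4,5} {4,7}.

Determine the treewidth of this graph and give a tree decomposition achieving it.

The largest bag has 3 vertices, giving width 2; this decomposition certifies tw(G) ≤ 2. For the lower bound, G contains the cycle 5–4–7–1–6–3–2–5, so G is not a forest; only forests have treewidth ≤ 1, hence tw(G) ≥ 2. Therefore the treewidth is 2.

Treewidth 2.
One optimal decomposition is:
Bags: B1 = {4, 5, 7}  B2 = {1, 5, 7}  B3 = {1, 5, 6}  B4 = {3, 5, 6}  B5 = {2, 3, 5}
Tree: B1–B2, B2–B3, B3–B4, B4–B5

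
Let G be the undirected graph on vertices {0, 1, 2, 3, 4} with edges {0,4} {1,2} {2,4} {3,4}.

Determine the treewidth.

1

A width-1 tree decomposition is:
Bags: B1 = {0, 4}  B2 = {2, 4}  B3 = {1, 2}  B4 = {3, 4}
Tree: B1–B2, B2–B3, B2–B4
Each bag holds 2 vertices, so the decomposition has width 1, which upper-bounds the treewidth. Since G has at least one edge (e.g. 4–0), it is not an edgeless graph, so tw(G) ≥ 1. The upper and lower bounds meet at 1, so that is the treewidth.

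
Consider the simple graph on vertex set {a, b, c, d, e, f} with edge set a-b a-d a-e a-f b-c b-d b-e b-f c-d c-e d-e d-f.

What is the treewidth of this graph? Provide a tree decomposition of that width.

Each bag holds 4 vertices, so the decomposition has width 3, which upper-bounds the treewidth. For the lower bound, the 4 vertices {b, c, d, e} are pairwise adjacent, and any tree decomposition puts a clique entirely inside one bag — forcing width ≥ 3. Therefore the treewidth is 3.

Treewidth 3.
One such decomposition:
Bags: B1 = {a, b, d, f}  B2 = {a, b, d, e}  B3 = {b, c, d, e}
Tree: B1–B2, B2–B3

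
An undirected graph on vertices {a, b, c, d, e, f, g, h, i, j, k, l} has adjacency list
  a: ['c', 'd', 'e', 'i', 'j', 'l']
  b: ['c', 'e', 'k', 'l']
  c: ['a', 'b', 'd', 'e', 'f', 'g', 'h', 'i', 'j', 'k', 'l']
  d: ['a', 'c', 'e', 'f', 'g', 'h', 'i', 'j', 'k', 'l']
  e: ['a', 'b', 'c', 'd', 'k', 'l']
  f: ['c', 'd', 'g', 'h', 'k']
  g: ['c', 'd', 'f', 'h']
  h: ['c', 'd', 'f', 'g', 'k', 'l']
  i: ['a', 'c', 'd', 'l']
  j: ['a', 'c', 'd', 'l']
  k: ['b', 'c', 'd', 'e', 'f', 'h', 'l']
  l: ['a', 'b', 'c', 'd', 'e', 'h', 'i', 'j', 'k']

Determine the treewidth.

4

A width-4 tree decomposition is:
Bags: B1 = {c, d, h, k, l}  B2 = {c, d, f, h, k}  B3 = {c, d, e, k, l}  B4 = {a, c, d, e, l}  B5 = {a, c, d, j, l}  B6 = {c, d, f, g, h}  B7 = {a, c, d, i, l}  B8 = {b, c, e, k, l}
Tree: B1–B2, B1–B3, B3–B4, B4–B5, B2–B6, B5–B7, B3–B8
Each bag holds 5 vertices, so the decomposition has width 4, which upper-bounds the treewidth. Conversely, {c, d, f, g, h} is a clique of size 5, and the vertices of any clique must share a bag in every tree decomposition; so some bag has ≥ 5 vertices and tw(G) ≥ 4. Hence tw(G) = 4 exactly.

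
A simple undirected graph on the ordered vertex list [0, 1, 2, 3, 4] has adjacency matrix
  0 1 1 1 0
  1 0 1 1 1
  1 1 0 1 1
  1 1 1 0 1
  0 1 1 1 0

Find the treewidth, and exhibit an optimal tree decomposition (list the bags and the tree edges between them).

Treewidth 3.
One optimal decomposition is:
Bags: B1 = {1, 2, 3, 4}  B2 = {0, 1, 2, 3}
Tree: B1–B2

Every bag has size at most 4, so the width is 4 − 1 = 3 and tw(G) ≤ 3. For the lower bound, the 4 vertices {0, 1, 2, 3} are pairwise adjacent, and any tree decomposition puts a clique entirely inside one bag — forcing width ≥ 3. Therefore the treewidth is 3.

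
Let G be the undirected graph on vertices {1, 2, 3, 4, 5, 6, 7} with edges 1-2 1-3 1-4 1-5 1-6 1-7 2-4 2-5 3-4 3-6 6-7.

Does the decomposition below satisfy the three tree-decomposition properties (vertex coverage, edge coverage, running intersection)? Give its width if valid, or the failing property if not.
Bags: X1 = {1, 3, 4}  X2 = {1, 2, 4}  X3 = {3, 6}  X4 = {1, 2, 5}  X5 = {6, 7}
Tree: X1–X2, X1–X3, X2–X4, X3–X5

A tree decomposition must satisfy three properties: every vertex lies in some bag; for every edge, both endpoints lie together in some bag; and for every vertex, the bags containing it form a connected subtree. Here edge (1,6) lies in no bag, so the decomposition is invalid.

No — edge (1,6) lies in no bag.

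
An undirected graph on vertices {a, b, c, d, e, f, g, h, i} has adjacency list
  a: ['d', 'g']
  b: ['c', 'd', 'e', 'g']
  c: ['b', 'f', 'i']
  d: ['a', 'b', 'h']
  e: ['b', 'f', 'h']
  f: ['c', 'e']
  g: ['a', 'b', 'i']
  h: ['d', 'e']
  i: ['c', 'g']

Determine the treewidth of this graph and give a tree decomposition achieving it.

Each bag holds 4 vertices, so the decomposition has width 3, which upper-bounds the treewidth. For the lower bound: the 4 vertex sets {e,f,h}, {c}, {b}, {a,d,g,i} are disjoint, each induces a connected subgraph, and every pair is joined by at least one edge of G. Contracting each set to a single vertex therefore yields K_{4} as a minor, and since treewidth is minor-monotone, tw(G) ≥ tw(K_{4}) = 3. Therefore the treewidth is 3.

Treewidth 3.
One optimal decomposition is:
Bags: B1 = {c, e, f, h}  B2 = {b, c, e, h}  B3 = {b, c, d, h}  B4 = {b, c, d, i}  B5 = {b, d, g, i}  B6 = {a, d, g, i}
Tree: B1–B2, B2–B3, B3–B4, B4–B5, B5–B6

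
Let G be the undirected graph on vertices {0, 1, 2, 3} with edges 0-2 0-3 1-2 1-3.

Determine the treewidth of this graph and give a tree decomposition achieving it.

Each bag holds 3 vertices, so the decomposition has width 2, which upper-bounds the treewidth. For the lower bound, G contains the cycle 0–2–1–3–0, so G is not a forest; only forests have treewidth ≤ 1, hence tw(G) ≥ 2. Therefore the treewidth is 2.

Treewidth 2.
Bags: B1 = {0, 1, 2}  B2 = {0, 1, 3}
Tree: B1–B2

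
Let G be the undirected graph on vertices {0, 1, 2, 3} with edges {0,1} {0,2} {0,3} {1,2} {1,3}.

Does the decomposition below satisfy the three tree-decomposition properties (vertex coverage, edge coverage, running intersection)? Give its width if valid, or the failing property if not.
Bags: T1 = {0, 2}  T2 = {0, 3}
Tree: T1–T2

A tree decomposition must satisfy three properties: every vertex lies in some bag; for every edge, both endpoints lie together in some bag; and for every vertex, the bags containing it form a connected subtree. Here vertex 1 appears in no bag, so the decomposition is invalid.

No — vertex 1 appears in no bag.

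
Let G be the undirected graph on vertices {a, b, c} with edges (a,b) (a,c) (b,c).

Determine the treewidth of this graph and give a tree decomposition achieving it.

Treewidth 2.
Bags: B1 = {a, b, c}
Tree: (single bag)

A single bag containing all 3 vertices is trivially a valid decomposition of width 2. For the lower bound, the 3 vertices {a, b, c} are pairwise adjacent, and any tree decomposition puts a clique entirely inside one bag — forcing width ≥ 2. Therefore the treewidth is 2.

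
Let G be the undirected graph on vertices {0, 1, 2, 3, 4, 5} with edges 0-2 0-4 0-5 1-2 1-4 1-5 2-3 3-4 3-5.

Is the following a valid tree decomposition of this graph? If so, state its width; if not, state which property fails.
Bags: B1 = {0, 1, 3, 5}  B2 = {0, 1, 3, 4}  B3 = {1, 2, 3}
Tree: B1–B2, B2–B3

No — edge (0,2) lies in no bag.

A tree decomposition must satisfy three properties: every vertex lies in some bag; for every edge, both endpoints lie together in some bag; and for every vertex, the bags containing it form a connected subtree. Here edge (0,2) lies in no bag, so the decomposition is invalid.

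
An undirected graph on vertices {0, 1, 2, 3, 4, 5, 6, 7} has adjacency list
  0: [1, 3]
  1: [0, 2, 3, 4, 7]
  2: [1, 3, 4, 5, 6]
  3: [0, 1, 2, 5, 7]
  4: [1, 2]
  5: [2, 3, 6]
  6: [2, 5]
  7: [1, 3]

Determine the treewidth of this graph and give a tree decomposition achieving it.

Treewidth 2.
Bags: B1 = {1, 3, 7}  B2 = {1, 2, 3}  B3 = {2, 3, 5}  B4 = {1, 2, 4}  B5 = {2, 5, 6}  B6 = {0, 1, 3}
Tree: B1–B2, B2–B3, B2–B4, B3–B5, B1–B6

Each bag holds 3 vertices, so the decomposition has width 2, which upper-bounds the treewidth. For the lower bound, the 3 vertices {0, 1, 3} are pairwise adjacent, and any tree decomposition puts a clique entirely inside one bag — forcing width ≥ 2. Combining the bounds, tw(G) = 2.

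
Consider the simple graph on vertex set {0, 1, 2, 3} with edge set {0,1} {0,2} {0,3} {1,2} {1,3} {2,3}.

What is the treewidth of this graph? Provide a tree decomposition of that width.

With just one bag of size 4, the width is 4 − 1 = 3, so tw(G) ≤ 3. On the other hand G contains the 4-clique {0, 1, 2, 3}. A clique must lie in a single bag of any decomposition, so no decomposition can have width below 3. Combining the bounds, tw(G) = 3.

Treewidth 3.
Bags: B1 = {0, 1, 2, 3}
Tree: (single bag)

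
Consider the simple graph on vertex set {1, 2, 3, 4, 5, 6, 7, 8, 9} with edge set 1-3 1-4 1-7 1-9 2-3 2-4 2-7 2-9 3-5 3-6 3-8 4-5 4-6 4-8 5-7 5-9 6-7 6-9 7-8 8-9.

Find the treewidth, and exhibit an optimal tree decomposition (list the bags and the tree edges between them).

Each bag holds 5 vertices, so the decomposition has width 4, which upper-bounds the treewidth. For the lower bound: the 5 vertex sets {5,7}, {4,6}, {2,3}, {9}, {1} are disjoint, each induces a connected subgraph, and every pair is joined by at least one edge of G. Contracting each set to a single vertex therefore yields K_{5} as a minor, and since treewidth is minor-monotone, tw(G) ≥ tw(K_{5}) = 4. Hence tw(G) = 4 exactly.

Treewidth 4.
Bags: B1 = {3, 4, 5, 7, 9}  B2 = {3, 4, 6, 7, 9}  B3 = {2, 3, 4, 7, 9}  B4 = {1, 3, 4, 7, 9}  B5 = {3, 4, 7, 8, 9}
Tree: B1–B2, B2–B3, B3–B4, B4–B5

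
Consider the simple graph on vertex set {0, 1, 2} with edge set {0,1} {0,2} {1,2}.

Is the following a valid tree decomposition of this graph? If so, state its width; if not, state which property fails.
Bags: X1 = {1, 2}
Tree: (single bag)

A tree decomposition must satisfy three properties: every vertex lies in some bag; for every edge, both endpoints lie together in some bag; and for every vertex, the bags containing it form a connected subtree. Here vertex 0 appears in no bag, so the decomposition is invalid.

No — vertex 0 appears in no bag.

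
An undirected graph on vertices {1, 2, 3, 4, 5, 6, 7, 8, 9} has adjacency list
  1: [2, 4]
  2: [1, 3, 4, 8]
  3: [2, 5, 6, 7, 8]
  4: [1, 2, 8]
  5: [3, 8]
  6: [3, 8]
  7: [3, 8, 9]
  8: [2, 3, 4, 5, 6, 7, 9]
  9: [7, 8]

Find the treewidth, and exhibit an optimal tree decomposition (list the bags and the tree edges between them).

The largest bag has 3 vertices, giving width 2; this decomposition certifies tw(G) ≤ 2. On the other hand G contains the 3-clique {7, 8, 9}. A clique must lie in a single bag of any decomposition, so no decomposition can have width below 2. The upper and lower bounds meet at 2, so that is the treewidth.

Treewidth 2.
One optimal decomposition is:
Bags: B1 = {3, 7, 8}  B2 = {2, 3, 8}  B3 = {2, 4, 8}  B4 = {1, 2, 4}  B5 = {3, 6, 8}  B6 = {7, 8, 9}  B7 = {3, 5, 8}
Tree: B1–B2, B2–B3, B3–B4, B2–B5, B1–B6, B5–B7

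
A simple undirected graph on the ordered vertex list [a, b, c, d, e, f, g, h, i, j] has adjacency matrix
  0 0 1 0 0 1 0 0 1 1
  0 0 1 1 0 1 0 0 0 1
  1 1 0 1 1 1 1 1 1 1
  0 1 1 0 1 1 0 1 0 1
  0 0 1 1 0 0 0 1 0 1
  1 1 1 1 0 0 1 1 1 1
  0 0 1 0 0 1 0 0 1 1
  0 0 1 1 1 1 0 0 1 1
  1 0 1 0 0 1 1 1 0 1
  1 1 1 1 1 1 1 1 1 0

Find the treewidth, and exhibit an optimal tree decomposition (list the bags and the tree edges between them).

Treewidth 4.
One such decomposition:
Bags: B1 = {c, d, f, h, j}  B2 = {b, c, d, f, j}  B3 = {c, d, e, h, j}  B4 = {c, f, h, i, j}  B5 = {c, f, g, i, j}  B6 = {a, c, f, i, j}
Tree: B1–B2, B1–B3, B1–B4, B4–B5, B4–B6

Every bag has size at most 5, so the width is 5 − 1 = 4 and tw(G) ≤ 4. On the other hand G contains the 5-clique {c, d, e, h, j}. A clique must lie in a single bag of any decomposition, so no decomposition can have width below 4. Combining the bounds, tw(G) = 4.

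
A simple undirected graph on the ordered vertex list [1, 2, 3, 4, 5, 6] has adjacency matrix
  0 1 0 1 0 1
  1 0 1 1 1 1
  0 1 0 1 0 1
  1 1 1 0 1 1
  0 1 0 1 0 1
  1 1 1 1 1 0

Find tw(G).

3

A width-3 tree decomposition is:
Bags: B1 = {2, 4, 5, 6}  B2 = {2, 3, 4, 6}  B3 = {1, 2, 4, 6}
Tree: B1–B2, B1–B3
The largest bag has 4 vertices, giving width 3; this decomposition certifies tw(G) ≤ 3. On the other hand G contains the 4-clique {1, 2, 4, 6}. A clique must lie in a single bag of any decomposition, so no decomposition can have width below 3. Therefore the treewidth is 3.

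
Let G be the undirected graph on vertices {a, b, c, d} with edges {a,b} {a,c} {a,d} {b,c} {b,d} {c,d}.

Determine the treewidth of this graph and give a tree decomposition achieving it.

With just one bag of size 4, the width is 4 − 1 = 3, so tw(G) ≤ 3. On the other hand G contains the 4-clique {a, b, c, d}. A clique must lie in a single bag of any decomposition, so no decomposition can have width below 3. Therefore the treewidth is 3.

Treewidth 3.
Bags: B1 = {a, b, c, d}
Tree: (single bag)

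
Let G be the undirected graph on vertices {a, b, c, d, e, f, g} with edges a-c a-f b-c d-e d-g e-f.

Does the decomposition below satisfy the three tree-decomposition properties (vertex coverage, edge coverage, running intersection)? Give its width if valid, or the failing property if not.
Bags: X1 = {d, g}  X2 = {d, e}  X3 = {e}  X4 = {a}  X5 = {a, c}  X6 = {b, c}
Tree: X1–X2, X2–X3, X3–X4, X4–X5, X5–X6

No — vertex f appears in no bag.

A tree decomposition must satisfy three properties: every vertex lies in some bag; for every edge, both endpoints lie together in some bag; and for every vertex, the bags containing it form a connected subtree. Here vertex f appears in no bag, so the decomposition is invalid.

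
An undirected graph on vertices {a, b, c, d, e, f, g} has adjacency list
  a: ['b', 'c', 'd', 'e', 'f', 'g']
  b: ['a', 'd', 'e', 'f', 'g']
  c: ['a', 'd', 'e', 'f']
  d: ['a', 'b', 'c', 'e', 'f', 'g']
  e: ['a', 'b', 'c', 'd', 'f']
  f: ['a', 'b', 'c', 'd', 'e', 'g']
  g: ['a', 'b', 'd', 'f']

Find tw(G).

4

A width-4 tree decomposition is:
Bags: B1 = {a, b, d, e, f}  B2 = {a, b, d, f, g}  B3 = {a, c, d, e, f}
Tree: B1–B2, B1–B3
The largest bag has 5 vertices, giving width 4; this decomposition certifies tw(G) ≤ 4. On the other hand G contains the 5-clique {a, b, d, f, g}. A clique must lie in a single bag of any decomposition, so no decomposition can have width below 4. Hence tw(G) = 4 exactly.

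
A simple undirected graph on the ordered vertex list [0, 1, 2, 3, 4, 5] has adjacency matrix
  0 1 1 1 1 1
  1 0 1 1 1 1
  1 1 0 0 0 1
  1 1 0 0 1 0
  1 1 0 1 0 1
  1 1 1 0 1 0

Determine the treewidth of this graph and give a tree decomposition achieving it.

Treewidth 3.
One optimal decomposition is:
Bags: B1 = {0, 1, 4, 5}  B2 = {0, 1, 3, 4}  B3 = {0, 1, 2, 5}
Tree: B1–B2, B1–B3

Each bag holds 4 vertices, so the decomposition has width 3, which upper-bounds the treewidth. On the other hand G contains the 4-clique {0, 1, 2, 5}. A clique must lie in a single bag of any decomposition, so no decomposition can have width below 3. The upper and lower bounds meet at 3, so that is the treewidth.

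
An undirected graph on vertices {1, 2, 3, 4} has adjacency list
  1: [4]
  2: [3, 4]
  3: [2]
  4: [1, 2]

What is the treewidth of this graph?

A width-1 tree decomposition is:
Bags: B1 = {2, 3}  B2 = {2, 4}  B3 = {1, 4}
Tree: B1–B2, B2–B3
Every bag has size at most 2, so the width is 2 − 1 = 1 and tw(G) ≤ 1. Any graph with an edge has treewidth ≥ 1, and G has the edge 3–2. Hence tw(G) = 1 exactly.

1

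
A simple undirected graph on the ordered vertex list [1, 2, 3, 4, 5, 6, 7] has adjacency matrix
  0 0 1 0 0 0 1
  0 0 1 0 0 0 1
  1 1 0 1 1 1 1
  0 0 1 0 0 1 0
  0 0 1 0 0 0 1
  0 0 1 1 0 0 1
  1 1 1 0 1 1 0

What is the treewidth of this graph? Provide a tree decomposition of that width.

Treewidth 2.
One optimal decomposition is:
Bags: B1 = {3, 6, 7}  B2 = {1, 3, 7}  B3 = {2, 3, 7}  B4 = {3, 5, 7}  B5 = {3, 4, 6}
Tree: B1–B2, B2–B3, B2–B4, B1–B5

Each bag holds 3 vertices, so the decomposition has width 2, which upper-bounds the treewidth. On the other hand G contains the 3-clique {3, 4, 6}. A clique must lie in a single bag of any decomposition, so no decomposition can have width below 2. The upper and lower bounds meet at 2, so that is the treewidth.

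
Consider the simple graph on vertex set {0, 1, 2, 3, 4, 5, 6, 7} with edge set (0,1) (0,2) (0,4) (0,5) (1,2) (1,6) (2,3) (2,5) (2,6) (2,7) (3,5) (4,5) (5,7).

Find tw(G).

A width-2 tree decomposition is:
Bags: B1 = {2, 5, 7}  B2 = {0, 2, 5}  B3 = {0, 4, 5}  B4 = {0, 1, 2}  B5 = {2, 3, 5}  B6 = {1, 2, 6}
Tree: B1–B2, B2–B3, B2–B4, B1–B5, B4–B6
Each bag holds 3 vertices, so the decomposition has width 2, which upper-bounds the treewidth. Conversely, {0, 1, 2} is a clique of size 3, and the vertices of any clique must share a bag in every tree decomposition; so some bag has ≥ 3 vertices and tw(G) ≥ 2. Therefore the treewidth is 2.

2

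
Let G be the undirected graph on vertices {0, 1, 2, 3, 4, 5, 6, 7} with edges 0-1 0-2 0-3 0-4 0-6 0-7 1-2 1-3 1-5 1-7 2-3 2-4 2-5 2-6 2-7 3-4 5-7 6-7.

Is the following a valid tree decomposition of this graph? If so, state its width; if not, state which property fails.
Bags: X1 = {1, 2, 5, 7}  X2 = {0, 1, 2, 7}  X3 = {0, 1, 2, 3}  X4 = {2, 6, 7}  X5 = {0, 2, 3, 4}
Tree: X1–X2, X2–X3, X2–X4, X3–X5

A tree decomposition must satisfy three properties: every vertex lies in some bag; for every edge, both endpoints lie together in some bag; and for every vertex, the bags containing it form a connected subtree. Here edge (0,6) lies in no bag, so the decomposition is invalid.

No — edge (0,6) lies in no bag.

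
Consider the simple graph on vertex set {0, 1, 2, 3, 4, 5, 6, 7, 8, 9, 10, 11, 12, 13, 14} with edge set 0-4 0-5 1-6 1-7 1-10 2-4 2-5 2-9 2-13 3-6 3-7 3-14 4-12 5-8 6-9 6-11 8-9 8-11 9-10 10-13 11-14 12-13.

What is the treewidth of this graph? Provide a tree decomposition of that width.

Every bag has size at most 4, so the width is 4 − 1 = 3 and tw(G) ≤ 3. For the lower bound: the 4 vertex sets {0,4,12}, {5}, {2}, {8,9,10,13} are disjoint, each induces a connected subgraph, and every pair is joined by at least one edge of G. Contracting each set to a single vertex therefore yields K_{4} as a minor, and since treewidth is minor-monotone, tw(G) ≥ tw(K_{4}) = 3. Hence tw(G) = 3 exactly.

Treewidth 3.
Bags: B1 = {0, 4, 5, 12}  B2 = {2, 4, 5, 12}  B3 = {2, 5, 12, 13}  B4 = {2, 5, 8, 13}  B5 = {2, 8, 9, 13}  B6 = {8, 9, 10, 13}  B7 = {8, 9, 10, 11}  B8 = {6, 9, 10, 11}  B9 = {1, 6, 10, 11}  B10 = {1, 6, 11, 14}  B11 = {1, 3, 6, 14}  B12 = {1, 3, 7, 14}
Tree: B1–B2, B2–B3, B3–B4, B4–B5, B5–B6, B6–B7, B7–B8, B8–B9, B9–B10, B10–B11, B11–B12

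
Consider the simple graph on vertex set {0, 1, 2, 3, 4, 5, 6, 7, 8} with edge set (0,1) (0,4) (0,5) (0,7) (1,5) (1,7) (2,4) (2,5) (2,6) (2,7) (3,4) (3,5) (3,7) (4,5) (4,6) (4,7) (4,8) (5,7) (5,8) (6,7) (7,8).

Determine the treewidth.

3

A width-3 tree decomposition is:
Bags: B1 = {2, 4, 5, 7}  B2 = {4, 5, 7, 8}  B3 = {0, 4, 5, 7}  B4 = {3, 4, 5, 7}  B5 = {0, 1, 5, 7}  B6 = {2, 4, 6, 7}
Tree: B1–B2, B2–B3, B2–B4, B3–B5, B1–B6
The largest bag has 4 vertices, giving width 3; this decomposition certifies tw(G) ≤ 3. For the lower bound, the 4 vertices {0, 1, 5, 7} are pairwise adjacent, and any tree decomposition puts a clique entirely inside one bag — forcing width ≥ 3. Hence tw(G) = 3 exactly.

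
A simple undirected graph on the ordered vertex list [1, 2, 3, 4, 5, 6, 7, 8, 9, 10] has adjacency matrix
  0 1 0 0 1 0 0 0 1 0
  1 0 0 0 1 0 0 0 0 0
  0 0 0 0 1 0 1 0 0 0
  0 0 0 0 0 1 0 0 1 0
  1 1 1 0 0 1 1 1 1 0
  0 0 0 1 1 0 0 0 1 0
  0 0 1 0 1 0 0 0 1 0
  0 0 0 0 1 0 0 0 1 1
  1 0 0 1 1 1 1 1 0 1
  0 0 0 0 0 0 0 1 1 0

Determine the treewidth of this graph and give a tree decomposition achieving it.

Treewidth 2.
One such decomposition:
Bags: B1 = {3, 5, 7}  B2 = {5, 7, 9}  B3 = {5, 6, 9}  B4 = {5, 8, 9}  B5 = {8, 9, 10}  B6 = {4, 6, 9}  B7 = {1, 5, 9}  B8 = {1, 2, 5}
Tree: B1–B2, B2–B3, B3–B4, B4–B5, B3–B6, B2–B7, B7–B8

The largest bag has 3 vertices, giving width 2; this decomposition certifies tw(G) ≤ 2. On the other hand G contains the 3-clique {8, 9, 10}. A clique must lie in a single bag of any decomposition, so no decomposition can have width below 2. Combining the bounds, tw(G) = 2.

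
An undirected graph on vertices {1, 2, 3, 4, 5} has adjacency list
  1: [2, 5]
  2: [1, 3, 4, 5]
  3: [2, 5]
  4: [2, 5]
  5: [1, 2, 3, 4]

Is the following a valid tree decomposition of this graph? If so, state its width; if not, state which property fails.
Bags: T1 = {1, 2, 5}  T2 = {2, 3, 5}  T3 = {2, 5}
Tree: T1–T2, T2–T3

No — vertex 4 appears in no bag.

A tree decomposition must satisfy three properties: every vertex lies in some bag; for every edge, both endpoints lie together in some bag; and for every vertex, the bags containing it form a connected subtree. Here vertex 4 appears in no bag, so the decomposition is invalid.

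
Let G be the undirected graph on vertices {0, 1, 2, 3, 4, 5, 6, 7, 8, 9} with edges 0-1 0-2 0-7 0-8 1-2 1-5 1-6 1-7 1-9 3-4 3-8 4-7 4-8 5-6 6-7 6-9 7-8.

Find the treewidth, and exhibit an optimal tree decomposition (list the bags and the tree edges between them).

Each bag holds 3 vertices, so the decomposition has width 2, which upper-bounds the treewidth. On the other hand G contains the 3-clique {0, 7, 8}. A clique must lie in a single bag of any decomposition, so no decomposition can have width below 2. Therefore the treewidth is 2.

Treewidth 2.
One such decomposition:
Bags: B1 = {0, 1, 7}  B2 = {0, 7, 8}  B3 = {4, 7, 8}  B4 = {0, 1, 2}  B5 = {1, 6, 7}  B6 = {3, 4, 8}  B7 = {1, 6, 9}  B8 = {1, 5, 6}
Tree: B1–B2, B2–B3, B1–B4, B1–B5, B3–B6, B5–B7, B5–B8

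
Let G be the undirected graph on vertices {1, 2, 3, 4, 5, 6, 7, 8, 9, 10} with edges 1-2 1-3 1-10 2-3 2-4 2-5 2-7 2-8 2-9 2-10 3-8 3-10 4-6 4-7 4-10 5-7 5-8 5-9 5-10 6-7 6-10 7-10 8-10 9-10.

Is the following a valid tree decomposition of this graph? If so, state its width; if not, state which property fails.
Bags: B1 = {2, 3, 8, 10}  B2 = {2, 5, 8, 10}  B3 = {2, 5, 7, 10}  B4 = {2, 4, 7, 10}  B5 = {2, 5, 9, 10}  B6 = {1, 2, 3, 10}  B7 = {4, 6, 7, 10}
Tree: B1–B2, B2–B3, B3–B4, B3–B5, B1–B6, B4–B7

Every vertex of G appears in some bag (union = {1, 2, 3, 4, 5, 6, 7, 8, 9, 10}); every edge is covered by a bag; and for each vertex v the set of bags containing v is connected in the bag tree. The decomposition is therefore valid. The largest bag has 4 vertices, so the width is 3.

Yes; width 3.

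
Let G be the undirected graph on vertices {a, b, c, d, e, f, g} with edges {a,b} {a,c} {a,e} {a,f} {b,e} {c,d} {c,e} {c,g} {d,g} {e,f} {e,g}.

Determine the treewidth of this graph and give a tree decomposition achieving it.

Every bag has size at most 3, so the width is 3 − 1 = 2 and tw(G) ≤ 2. On the other hand G contains the 3-clique {c, d, g}. A clique must lie in a single bag of any decomposition, so no decomposition can have width below 2. The upper and lower bounds meet at 2, so that is the treewidth.

Treewidth 2.
One such decomposition:
Bags: B1 = {a, c, e}  B2 = {a, e, f}  B3 = {a, b, e}  B4 = {c, e, g}  B5 = {c, d, g}
Tree: B1–B2, B2–B3, B1–B4, B4–B5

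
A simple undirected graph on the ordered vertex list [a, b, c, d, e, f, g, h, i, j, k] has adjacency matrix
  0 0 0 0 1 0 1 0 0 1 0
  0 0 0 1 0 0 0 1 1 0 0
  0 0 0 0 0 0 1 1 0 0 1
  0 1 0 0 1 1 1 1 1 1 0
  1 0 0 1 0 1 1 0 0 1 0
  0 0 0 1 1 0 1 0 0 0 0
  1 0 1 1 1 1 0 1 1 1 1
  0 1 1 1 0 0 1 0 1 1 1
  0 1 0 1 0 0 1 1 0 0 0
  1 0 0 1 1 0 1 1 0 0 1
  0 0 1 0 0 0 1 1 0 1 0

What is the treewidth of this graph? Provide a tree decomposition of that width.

The largest bag has 4 vertices, giving width 3; this decomposition certifies tw(G) ≤ 3. Conversely, {d, e, g, j} is a clique of size 4, and the vertices of any clique must share a bag in every tree decomposition; so some bag has ≥ 4 vertices and tw(G) ≥ 3. Combining the bounds, tw(G) = 3.

Treewidth 3.
Bags: B1 = {d, g, h, j}  B2 = {d, g, h, i}  B3 = {g, h, j, k}  B4 = {b, d, h, i}  B5 = {d, e, g, j}  B6 = {c, g, h, k}  B7 = {a, e, g, j}  B8 = {d, e, f, g}
Tree: B1–B2, B1–B3, B2–B4, B1–B5, B3–B6, B5–B7, B5–B8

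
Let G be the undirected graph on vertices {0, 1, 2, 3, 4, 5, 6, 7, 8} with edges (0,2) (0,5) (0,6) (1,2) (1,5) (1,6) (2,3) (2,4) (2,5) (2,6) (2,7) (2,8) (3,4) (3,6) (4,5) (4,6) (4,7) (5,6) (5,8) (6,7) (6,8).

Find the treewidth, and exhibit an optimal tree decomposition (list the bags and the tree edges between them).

Treewidth 3.
One optimal decomposition is:
Bags: B1 = {2, 4, 6, 7}  B2 = {2, 4, 5, 6}  B3 = {0, 2, 5, 6}  B4 = {2, 5, 6, 8}  B5 = {2, 3, 4, 6}  B6 = {1, 2, 5, 6}
Tree: B1–B2, B2–B3, B3–B4, B1–B5, B2–B6

Each bag holds 4 vertices, so the decomposition has width 3, which upper-bounds the treewidth. Conversely, {2, 3, 4, 6} is a clique of size 4, and the vertices of any clique must share a bag in every tree decomposition; so some bag has ≥ 4 vertices and tw(G) ≥ 3. The upper and lower bounds meet at 3, so that is the treewidth.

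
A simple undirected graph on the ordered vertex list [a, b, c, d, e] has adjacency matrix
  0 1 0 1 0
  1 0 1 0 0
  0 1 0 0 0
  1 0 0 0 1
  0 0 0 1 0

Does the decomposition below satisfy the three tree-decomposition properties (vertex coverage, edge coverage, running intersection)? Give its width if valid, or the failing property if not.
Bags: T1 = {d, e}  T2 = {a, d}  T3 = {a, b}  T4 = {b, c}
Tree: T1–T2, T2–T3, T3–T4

Yes; width 1.

Vertex coverage: the bags together contain {a, b, c, d, e}, the full vertex set. Edge coverage: each edge of G has both endpoints in at least one bag. Running intersection: for every vertex, the bags containing it form a connected subtree. All three properties hold, so this is a valid tree decomposition of width max|bag| − 1 = 1, and hence tw(G) ≤ 1.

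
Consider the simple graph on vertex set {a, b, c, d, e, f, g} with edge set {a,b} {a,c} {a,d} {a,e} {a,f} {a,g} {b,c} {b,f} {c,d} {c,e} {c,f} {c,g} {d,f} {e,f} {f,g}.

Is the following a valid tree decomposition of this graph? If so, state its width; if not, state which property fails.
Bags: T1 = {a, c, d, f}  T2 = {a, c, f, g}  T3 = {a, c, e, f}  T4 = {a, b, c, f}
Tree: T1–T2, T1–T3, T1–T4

Yes; width 3.

Vertex coverage: the bags together contain {a, b, c, d, e, f, g}, the full vertex set. Edge coverage: each edge of G has both endpoints in at least one bag. Running intersection: for every vertex, the bags containing it form a connected subtree. All three properties hold, so this is a valid tree decomposition of width max|bag| − 1 = 3, and hence tw(G) ≤ 3.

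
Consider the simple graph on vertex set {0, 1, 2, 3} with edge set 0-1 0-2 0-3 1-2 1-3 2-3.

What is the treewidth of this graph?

A width-3 tree decomposition is:
Bags: B1 = {0, 1, 2, 3}
Tree: (single bag)
A single bag containing all 4 vertices is trivially a valid decomposition of width 3. On the other hand G contains the 4-clique {0, 1, 2, 3}. A clique must lie in a single bag of any decomposition, so no decomposition can have width below 3. Combining the bounds, tw(G) = 3.

3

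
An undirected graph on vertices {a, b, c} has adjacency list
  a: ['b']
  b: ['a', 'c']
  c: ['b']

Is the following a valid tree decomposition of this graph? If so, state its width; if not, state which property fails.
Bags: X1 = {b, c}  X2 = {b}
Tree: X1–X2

A tree decomposition must satisfy three properties: every vertex lies in some bag; for every edge, both endpoints lie together in some bag; and for every vertex, the bags containing it form a connected subtree. Here vertex a appears in no bag, so the decomposition is invalid.

No — vertex a appears in no bag.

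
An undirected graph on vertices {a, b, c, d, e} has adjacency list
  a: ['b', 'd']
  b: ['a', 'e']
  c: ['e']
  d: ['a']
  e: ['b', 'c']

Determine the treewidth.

A width-1 tree decomposition is:
Bags: B1 = {a, d}  B2 = {a, b}  B3 = {b, e}  B4 = {c, e}
Tree: B1–B2, B2–B3, B3–B4
Each bag holds 2 vertices, so the decomposition has width 1, which upper-bounds the treewidth. Since G has at least one edge (e.g. d–a), it is not an edgeless graph, so tw(G) ≥ 1. Combining the bounds, tw(G) = 1.

1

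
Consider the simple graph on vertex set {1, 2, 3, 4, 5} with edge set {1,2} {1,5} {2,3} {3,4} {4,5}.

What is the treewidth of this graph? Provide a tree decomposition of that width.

Treewidth 2.
One such decomposition:
Bags: B1 = {1, 2, 3}  B2 = {1, 3, 4}  B3 = {1, 4, 5}
Tree: B1–B2, B2–B3

Every bag has size at most 3, so the width is 3 − 1 = 2 and tw(G) ≤ 2. The edges 1–2–3–4–5–1 form a cycle, so G is not a tree and its treewidth is at least 2. Combining the bounds, tw(G) = 2.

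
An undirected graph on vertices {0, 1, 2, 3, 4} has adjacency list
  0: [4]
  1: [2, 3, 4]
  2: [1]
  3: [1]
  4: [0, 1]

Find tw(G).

A width-1 tree decomposition is:
Bags: B1 = {1, 2}  B2 = {1, 4}  B3 = {1, 3}  B4 = {0, 4}
Tree: B1–B2, B1–B3, B2–B4
Every bag has size at most 2, so the width is 2 − 1 = 1 and tw(G) ≤ 1. G has an edge, so its treewidth is at least 1. Therefore the treewidth is 1.

1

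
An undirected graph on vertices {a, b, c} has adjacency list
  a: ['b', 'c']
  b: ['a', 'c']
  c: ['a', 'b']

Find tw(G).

A width-2 tree decomposition is:
Bags: B1 = {a, b, c}
Tree: (single bag)
A single bag containing all 3 vertices is trivially a valid decomposition of width 2. On the other hand G contains the 3-clique {a, b, c}. A clique must lie in a single bag of any decomposition, so no decomposition can have width below 2. Combining the bounds, tw(G) = 2.

2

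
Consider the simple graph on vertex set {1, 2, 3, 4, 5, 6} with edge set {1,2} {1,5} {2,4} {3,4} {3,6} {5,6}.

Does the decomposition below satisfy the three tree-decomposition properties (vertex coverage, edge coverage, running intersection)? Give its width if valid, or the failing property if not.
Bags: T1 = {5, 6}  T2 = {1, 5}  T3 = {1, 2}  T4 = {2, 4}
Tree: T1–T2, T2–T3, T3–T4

No — vertex 3 appears in no bag.

A tree decomposition must satisfy three properties: every vertex lies in some bag; for every edge, both endpoints lie together in some bag; and for every vertex, the bags containing it form a connected subtree. Here vertex 3 appears in no bag, so the decomposition is invalid.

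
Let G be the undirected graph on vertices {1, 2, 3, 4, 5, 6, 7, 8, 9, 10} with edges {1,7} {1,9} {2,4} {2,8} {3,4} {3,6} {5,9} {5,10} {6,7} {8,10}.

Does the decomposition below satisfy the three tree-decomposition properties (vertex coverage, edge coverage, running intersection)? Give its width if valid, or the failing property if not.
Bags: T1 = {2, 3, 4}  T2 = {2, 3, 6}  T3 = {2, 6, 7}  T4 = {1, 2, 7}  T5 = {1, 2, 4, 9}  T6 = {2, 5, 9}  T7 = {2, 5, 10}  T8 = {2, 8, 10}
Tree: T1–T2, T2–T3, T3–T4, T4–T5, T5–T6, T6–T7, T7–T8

No — bags containing vertex 4 are not connected in the tree.

A tree decomposition must satisfy three properties: every vertex lies in some bag; for every edge, both endpoints lie together in some bag; and for every vertex, the bags containing it form a connected subtree. Here bags containing vertex 4 are not connected in the tree, so the decomposition is invalid.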